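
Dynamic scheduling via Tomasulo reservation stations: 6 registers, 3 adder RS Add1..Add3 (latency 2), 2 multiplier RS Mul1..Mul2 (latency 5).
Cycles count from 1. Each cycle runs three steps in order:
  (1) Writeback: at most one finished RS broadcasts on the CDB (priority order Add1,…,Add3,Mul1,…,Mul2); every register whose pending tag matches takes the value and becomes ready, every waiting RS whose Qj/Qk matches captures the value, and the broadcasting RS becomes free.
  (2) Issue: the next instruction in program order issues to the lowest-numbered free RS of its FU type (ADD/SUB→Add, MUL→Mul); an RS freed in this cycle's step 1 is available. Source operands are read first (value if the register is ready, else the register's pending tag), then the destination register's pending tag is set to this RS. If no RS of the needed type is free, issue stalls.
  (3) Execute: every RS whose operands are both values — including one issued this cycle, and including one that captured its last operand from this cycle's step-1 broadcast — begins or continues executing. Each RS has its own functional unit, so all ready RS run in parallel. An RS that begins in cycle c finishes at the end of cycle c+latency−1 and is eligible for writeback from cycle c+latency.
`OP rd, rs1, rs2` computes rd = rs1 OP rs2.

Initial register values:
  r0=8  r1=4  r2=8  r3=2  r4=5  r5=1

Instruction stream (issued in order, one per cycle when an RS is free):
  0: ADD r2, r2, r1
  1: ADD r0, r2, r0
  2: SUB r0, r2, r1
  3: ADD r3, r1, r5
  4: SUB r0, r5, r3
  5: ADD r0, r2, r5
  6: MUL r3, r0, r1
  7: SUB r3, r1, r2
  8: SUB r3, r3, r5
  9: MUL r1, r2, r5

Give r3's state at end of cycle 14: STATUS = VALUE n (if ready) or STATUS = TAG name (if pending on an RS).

STATUS = VALUE -9

  c1: issue ADD r2<-Add1  regs: r0:8,r1:4,r2:Add1,r3:2,r4:5,r5:1
  c2: issue ADD r0<-Add2  regs: r0:Add2,r1:4,r2:Add1,r3:2,r4:5,r5:1
  c3: CDB Add1=12; issue SUB r0<-Add1  regs: r0:Add1,r1:4,r2:12,r3:2,r4:5,r5:1
  c4: issue ADD r3<-Add3  regs: r0:Add1,r1:4,r2:12,r3:Add3,r4:5,r5:1
  c5: CDB Add1=8; issue SUB r0<-Add1  regs: r0:Add1,r1:4,r2:12,r3:Add3,r4:5,r5:1
  c6: CDB Add2=20; issue ADD r0<-Add2  regs: r0:Add2,r1:4,r2:12,r3:Add3,r4:5,r5:1
  c7: CDB Add3=5; issue MUL r3<-Mul1  regs: r0:Add2,r1:4,r2:12,r3:Mul1,r4:5,r5:1
  c8: CDB Add2=13; issue SUB r3<-Add2  regs: r0:13,r1:4,r2:12,r3:Add2,r4:5,r5:1
  c9: CDB Add1=-4; issue SUB r3<-Add1  regs: r0:13,r1:4,r2:12,r3:Add1,r4:5,r5:1
  c10: CDB Add2=-8; issue MUL r1<-Mul2  regs: r0:13,r1:Mul2,r2:12,r3:Add1,r4:5,r5:1
  c11: -  regs: r0:13,r1:Mul2,r2:12,r3:Add1,r4:5,r5:1
  c12: CDB Add1=-9  regs: r0:13,r1:Mul2,r2:12,r3:-9,r4:5,r5:1
  c13: CDB Mul1=52  regs: r0:13,r1:Mul2,r2:12,r3:-9,r4:5,r5:1
  c14: -  regs: r0:13,r1:Mul2,r2:12,r3:-9,r4:5,r5:1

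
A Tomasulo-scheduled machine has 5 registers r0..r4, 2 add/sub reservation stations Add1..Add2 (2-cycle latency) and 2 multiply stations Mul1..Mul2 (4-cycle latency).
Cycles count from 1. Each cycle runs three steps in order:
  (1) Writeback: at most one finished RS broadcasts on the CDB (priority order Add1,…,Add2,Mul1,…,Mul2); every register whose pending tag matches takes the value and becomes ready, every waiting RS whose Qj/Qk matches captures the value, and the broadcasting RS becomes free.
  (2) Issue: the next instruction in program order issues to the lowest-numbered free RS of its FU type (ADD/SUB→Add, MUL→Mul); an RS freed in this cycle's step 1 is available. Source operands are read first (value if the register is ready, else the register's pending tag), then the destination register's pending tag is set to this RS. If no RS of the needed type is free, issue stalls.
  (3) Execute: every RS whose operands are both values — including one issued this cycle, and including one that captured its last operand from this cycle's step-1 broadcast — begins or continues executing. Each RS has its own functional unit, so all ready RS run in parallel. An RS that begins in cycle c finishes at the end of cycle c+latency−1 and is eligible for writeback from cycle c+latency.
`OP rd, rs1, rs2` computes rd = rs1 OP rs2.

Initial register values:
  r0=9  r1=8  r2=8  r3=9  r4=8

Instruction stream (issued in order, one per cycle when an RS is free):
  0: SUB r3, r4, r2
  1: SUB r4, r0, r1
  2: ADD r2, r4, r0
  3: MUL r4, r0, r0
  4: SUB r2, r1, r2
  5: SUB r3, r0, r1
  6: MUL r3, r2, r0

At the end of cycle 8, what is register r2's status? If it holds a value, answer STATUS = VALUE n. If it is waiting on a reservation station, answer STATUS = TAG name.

STATUS = TAG Add2

  c1: issue SUB r3<-Add1  regs: r0:9,r1:8,r2:8,r3:Add1,r4:8
  c2: issue SUB r4<-Add2  regs: r0:9,r1:8,r2:8,r3:Add1,r4:Add2
  c3: CDB Add1=0; issue ADD r2<-Add1  regs: r0:9,r1:8,r2:Add1,r3:0,r4:Add2
  c4: CDB Add2=1; issue MUL r4<-Mul1  regs: r0:9,r1:8,r2:Add1,r3:0,r4:Mul1
  c5: issue SUB r2<-Add2  regs: r0:9,r1:8,r2:Add2,r3:0,r4:Mul1
  c6: CDB Add1=10; issue SUB r3<-Add1  regs: r0:9,r1:8,r2:Add2,r3:Add1,r4:Mul1
  c7: issue MUL r3<-Mul2  regs: r0:9,r1:8,r2:Add2,r3:Mul2,r4:Mul1
  c8: CDB Add1=1  regs: r0:9,r1:8,r2:Add2,r3:Mul2,r4:Mul1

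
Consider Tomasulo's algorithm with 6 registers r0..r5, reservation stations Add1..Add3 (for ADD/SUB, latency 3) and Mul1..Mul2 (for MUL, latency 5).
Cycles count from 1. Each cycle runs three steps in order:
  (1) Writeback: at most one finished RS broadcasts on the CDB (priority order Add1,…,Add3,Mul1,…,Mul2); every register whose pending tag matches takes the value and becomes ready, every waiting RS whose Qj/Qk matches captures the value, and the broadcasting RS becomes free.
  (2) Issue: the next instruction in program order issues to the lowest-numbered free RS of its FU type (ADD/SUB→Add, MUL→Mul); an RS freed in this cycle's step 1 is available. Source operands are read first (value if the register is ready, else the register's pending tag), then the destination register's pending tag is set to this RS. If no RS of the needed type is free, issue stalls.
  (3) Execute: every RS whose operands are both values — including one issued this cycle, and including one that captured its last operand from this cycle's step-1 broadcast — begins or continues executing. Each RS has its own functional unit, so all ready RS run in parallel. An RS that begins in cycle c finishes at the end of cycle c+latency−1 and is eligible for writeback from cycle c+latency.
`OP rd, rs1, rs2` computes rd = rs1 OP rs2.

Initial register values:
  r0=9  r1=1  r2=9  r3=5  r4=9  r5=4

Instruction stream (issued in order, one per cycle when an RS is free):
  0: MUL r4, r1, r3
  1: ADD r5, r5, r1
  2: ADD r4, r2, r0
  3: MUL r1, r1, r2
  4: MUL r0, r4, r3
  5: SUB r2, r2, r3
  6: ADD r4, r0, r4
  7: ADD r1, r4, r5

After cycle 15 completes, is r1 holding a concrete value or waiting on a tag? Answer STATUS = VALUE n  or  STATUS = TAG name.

STATUS = TAG Add3

  c1: issue MUL r4<-Mul1  regs: r0:9,r1:1,r2:9,r3:5,r4:Mul1,r5:4
  c2: issue ADD r5<-Add1  regs: r0:9,r1:1,r2:9,r3:5,r4:Mul1,r5:Add1
  c3: issue ADD r4<-Add2  regs: r0:9,r1:1,r2:9,r3:5,r4:Add2,r5:Add1
  c4: issue MUL r1<-Mul2  regs: r0:9,r1:Mul2,r2:9,r3:5,r4:Add2,r5:Add1
  c5: CDB Add1=5; stall  regs: r0:9,r1:Mul2,r2:9,r3:5,r4:Add2,r5:5
  c6: CDB Add2=18; stall  regs: r0:9,r1:Mul2,r2:9,r3:5,r4:18,r5:5
  c7: CDB Mul1=5; issue MUL r0<-Mul1  regs: r0:Mul1,r1:Mul2,r2:9,r3:5,r4:18,r5:5
  c8: issue SUB r2<-Add1  regs: r0:Mul1,r1:Mul2,r2:Add1,r3:5,r4:18,r5:5
  c9: CDB Mul2=9; issue ADD r4<-Add2  regs: r0:Mul1,r1:9,r2:Add1,r3:5,r4:Add2,r5:5
  c10: issue ADD r1<-Add3  regs: r0:Mul1,r1:Add3,r2:Add1,r3:5,r4:Add2,r5:5
  c11: CDB Add1=4  regs: r0:Mul1,r1:Add3,r2:4,r3:5,r4:Add2,r5:5
  c12: CDB Mul1=90  regs: r0:90,r1:Add3,r2:4,r3:5,r4:Add2,r5:5
  c13: -  regs: r0:90,r1:Add3,r2:4,r3:5,r4:Add2,r5:5
  c14: -  regs: r0:90,r1:Add3,r2:4,r3:5,r4:Add2,r5:5
  c15: CDB Add2=108  regs: r0:90,r1:Add3,r2:4,r3:5,r4:108,r5:5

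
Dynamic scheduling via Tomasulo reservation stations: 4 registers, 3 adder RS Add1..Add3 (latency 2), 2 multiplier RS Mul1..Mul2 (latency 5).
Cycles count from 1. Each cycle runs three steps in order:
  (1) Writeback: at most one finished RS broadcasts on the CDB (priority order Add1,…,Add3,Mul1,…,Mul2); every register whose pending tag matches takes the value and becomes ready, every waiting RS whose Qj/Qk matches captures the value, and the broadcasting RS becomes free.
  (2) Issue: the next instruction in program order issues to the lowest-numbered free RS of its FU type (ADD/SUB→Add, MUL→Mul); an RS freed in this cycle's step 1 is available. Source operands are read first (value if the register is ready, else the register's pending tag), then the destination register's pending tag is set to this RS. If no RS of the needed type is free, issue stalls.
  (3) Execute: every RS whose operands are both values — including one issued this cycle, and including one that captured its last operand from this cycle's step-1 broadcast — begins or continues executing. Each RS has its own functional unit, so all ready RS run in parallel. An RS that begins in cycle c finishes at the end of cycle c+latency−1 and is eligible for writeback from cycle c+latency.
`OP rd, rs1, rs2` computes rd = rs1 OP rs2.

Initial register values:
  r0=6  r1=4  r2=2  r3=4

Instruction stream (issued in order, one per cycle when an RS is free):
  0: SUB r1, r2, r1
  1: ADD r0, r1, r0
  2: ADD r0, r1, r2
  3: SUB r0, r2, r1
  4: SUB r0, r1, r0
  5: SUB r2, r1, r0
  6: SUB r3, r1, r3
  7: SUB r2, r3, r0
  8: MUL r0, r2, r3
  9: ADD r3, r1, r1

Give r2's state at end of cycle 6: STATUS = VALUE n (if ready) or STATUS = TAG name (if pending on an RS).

STATUS = TAG Add2

c1: issue SUB r1<-Add1 | r0:6,r1:Add1,r2:2,r3:4
c2: issue ADD r0<-Add2 | r0:Add2,r1:Add1,r2:2,r3:4
c3: CDB Add1=-2; issue ADD r0<-Add1 | r0:Add1,r1:-2,r2:2,r3:4
c4: issue SUB r0<-Add3 | r0:Add3,r1:-2,r2:2,r3:4
c5: CDB Add1=0; issue SUB r0<-Add1 | r0:Add1,r1:-2,r2:2,r3:4
c6: CDB Add2=4; issue SUB r2<-Add2 | r0:Add1,r1:-2,r2:Add2,r3:4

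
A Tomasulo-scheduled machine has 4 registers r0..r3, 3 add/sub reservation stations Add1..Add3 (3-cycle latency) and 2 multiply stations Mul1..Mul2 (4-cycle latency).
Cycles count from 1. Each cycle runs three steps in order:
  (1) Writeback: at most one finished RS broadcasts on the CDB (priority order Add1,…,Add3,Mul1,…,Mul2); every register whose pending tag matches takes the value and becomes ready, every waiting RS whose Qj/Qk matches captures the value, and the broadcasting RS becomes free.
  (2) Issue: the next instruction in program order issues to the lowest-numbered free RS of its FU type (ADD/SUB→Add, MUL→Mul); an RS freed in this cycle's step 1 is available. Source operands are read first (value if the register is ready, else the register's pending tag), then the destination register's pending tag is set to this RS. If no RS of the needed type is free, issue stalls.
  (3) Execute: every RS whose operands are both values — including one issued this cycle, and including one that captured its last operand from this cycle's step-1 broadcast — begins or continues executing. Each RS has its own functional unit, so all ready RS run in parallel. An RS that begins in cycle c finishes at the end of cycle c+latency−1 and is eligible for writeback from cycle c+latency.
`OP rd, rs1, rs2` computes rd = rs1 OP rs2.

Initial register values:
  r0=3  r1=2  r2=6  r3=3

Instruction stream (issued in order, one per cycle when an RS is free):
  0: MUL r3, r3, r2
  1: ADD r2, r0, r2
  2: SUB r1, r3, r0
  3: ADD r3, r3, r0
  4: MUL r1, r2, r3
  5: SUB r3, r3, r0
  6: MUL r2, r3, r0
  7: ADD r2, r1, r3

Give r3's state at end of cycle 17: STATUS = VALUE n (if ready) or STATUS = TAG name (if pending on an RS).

  c1: issue MUL r3<-Mul1  regs: r0:3,r1:2,r2:6,r3:Mul1
  c2: issue ADD r2<-Add1  regs: r0:3,r1:2,r2:Add1,r3:Mul1
  c3: issue SUB r1<-Add2  regs: r0:3,r1:Add2,r2:Add1,r3:Mul1
  c4: issue ADD r3<-Add3  regs: r0:3,r1:Add2,r2:Add1,r3:Add3
  c5: CDB Add1=9; issue MUL r1<-Mul2  regs: r0:3,r1:Mul2,r2:9,r3:Add3
  c6: CDB Mul1=18; issue SUB r3<-Add1  regs: r0:3,r1:Mul2,r2:9,r3:Add1
  c7: issue MUL r2<-Mul1  regs: r0:3,r1:Mul2,r2:Mul1,r3:Add1
  c8: stall  regs: r0:3,r1:Mul2,r2:Mul1,r3:Add1
  c9: CDB Add2=15; issue ADD r2<-Add2  regs: r0:3,r1:Mul2,r2:Add2,r3:Add1
  c10: CDB Add3=21  regs: r0:3,r1:Mul2,r2:Add2,r3:Add1
  c11: -  regs: r0:3,r1:Mul2,r2:Add2,r3:Add1
  c12: -  regs: r0:3,r1:Mul2,r2:Add2,r3:Add1
  c13: CDB Add1=18  regs: r0:3,r1:Mul2,r2:Add2,r3:18
  c14: CDB Mul2=189  regs: r0:3,r1:189,r2:Add2,r3:18
  c15: -  regs: r0:3,r1:189,r2:Add2,r3:18
  c16: -  regs: r0:3,r1:189,r2:Add2,r3:18
  c17: CDB Add2=207  regs: r0:3,r1:189,r2:207,r3:18

STATUS = VALUE 18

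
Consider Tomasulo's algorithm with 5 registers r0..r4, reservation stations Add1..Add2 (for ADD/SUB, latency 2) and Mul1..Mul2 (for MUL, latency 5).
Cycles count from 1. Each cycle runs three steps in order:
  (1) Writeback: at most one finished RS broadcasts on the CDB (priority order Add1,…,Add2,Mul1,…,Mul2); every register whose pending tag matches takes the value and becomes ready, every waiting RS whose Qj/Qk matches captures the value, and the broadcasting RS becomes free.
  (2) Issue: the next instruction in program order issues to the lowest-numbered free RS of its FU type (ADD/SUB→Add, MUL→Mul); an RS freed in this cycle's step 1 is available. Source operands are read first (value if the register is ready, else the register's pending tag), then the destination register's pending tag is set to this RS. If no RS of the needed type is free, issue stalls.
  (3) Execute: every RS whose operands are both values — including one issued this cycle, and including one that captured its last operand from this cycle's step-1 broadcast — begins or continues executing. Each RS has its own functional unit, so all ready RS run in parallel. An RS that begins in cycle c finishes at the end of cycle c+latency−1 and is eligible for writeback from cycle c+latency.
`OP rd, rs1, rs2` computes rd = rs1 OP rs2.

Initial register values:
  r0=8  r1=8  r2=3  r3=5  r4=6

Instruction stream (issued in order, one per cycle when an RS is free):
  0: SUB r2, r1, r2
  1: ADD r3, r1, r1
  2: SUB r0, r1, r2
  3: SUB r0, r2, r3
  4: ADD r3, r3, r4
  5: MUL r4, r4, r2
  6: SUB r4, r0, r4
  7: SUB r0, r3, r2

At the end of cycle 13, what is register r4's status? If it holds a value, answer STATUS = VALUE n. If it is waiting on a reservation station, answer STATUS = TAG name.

STATUS = VALUE -41

  c1: issue SUB r2<-Add1  regs: r0:8,r1:8,r2:Add1,r3:5,r4:6
  c2: issue ADD r3<-Add2  regs: r0:8,r1:8,r2:Add1,r3:Add2,r4:6
  c3: CDB Add1=5; issue SUB r0<-Add1  regs: r0:Add1,r1:8,r2:5,r3:Add2,r4:6
  c4: CDB Add2=16; issue SUB r0<-Add2  regs: r0:Add2,r1:8,r2:5,r3:16,r4:6
  c5: CDB Add1=3; issue ADD r3<-Add1  regs: r0:Add2,r1:8,r2:5,r3:Add1,r4:6
  c6: CDB Add2=-11; issue MUL r4<-Mul1  regs: r0:-11,r1:8,r2:5,r3:Add1,r4:Mul1
  c7: CDB Add1=22; issue SUB r4<-Add1  regs: r0:-11,r1:8,r2:5,r3:22,r4:Add1
  c8: issue SUB r0<-Add2  regs: r0:Add2,r1:8,r2:5,r3:22,r4:Add1
  c9: -  regs: r0:Add2,r1:8,r2:5,r3:22,r4:Add1
  c10: CDB Add2=17  regs: r0:17,r1:8,r2:5,r3:22,r4:Add1
  c11: CDB Mul1=30  regs: r0:17,r1:8,r2:5,r3:22,r4:Add1
  c12: -  regs: r0:17,r1:8,r2:5,r3:22,r4:Add1
  c13: CDB Add1=-41  regs: r0:17,r1:8,r2:5,r3:22,r4:-41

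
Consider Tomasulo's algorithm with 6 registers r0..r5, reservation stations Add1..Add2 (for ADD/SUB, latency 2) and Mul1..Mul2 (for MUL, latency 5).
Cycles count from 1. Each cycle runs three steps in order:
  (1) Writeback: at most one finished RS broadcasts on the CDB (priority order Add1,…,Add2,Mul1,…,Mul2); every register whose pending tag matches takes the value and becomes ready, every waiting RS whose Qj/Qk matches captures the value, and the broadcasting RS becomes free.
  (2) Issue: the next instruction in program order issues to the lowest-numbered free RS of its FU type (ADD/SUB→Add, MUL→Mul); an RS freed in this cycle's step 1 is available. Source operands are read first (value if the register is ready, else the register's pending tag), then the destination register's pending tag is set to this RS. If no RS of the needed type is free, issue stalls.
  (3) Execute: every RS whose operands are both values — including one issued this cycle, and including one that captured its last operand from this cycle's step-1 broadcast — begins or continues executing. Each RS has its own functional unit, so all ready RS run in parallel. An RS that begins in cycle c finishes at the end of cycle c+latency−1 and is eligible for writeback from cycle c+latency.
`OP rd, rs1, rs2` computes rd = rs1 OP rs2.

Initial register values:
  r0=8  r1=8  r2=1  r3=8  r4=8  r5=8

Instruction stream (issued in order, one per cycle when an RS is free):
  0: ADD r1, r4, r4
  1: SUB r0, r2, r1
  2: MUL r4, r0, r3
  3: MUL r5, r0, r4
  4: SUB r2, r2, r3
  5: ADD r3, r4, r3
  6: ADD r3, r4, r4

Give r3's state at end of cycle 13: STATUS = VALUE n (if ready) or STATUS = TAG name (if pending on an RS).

STATUS = VALUE -240

  c1: issue ADD r1<-Add1  regs: r0:8,r1:Add1,r2:1,r3:8,r4:8,r5:8
  c2: issue SUB r0<-Add2  regs: r0:Add2,r1:Add1,r2:1,r3:8,r4:8,r5:8
  c3: CDB Add1=16; issue MUL r4<-Mul1  regs: r0:Add2,r1:16,r2:1,r3:8,r4:Mul1,r5:8
  c4: issue MUL r5<-Mul2  regs: r0:Add2,r1:16,r2:1,r3:8,r4:Mul1,r5:Mul2
  c5: CDB Add2=-15; issue SUB r2<-Add1  regs: r0:-15,r1:16,r2:Add1,r3:8,r4:Mul1,r5:Mul2
  c6: issue ADD r3<-Add2  regs: r0:-15,r1:16,r2:Add1,r3:Add2,r4:Mul1,r5:Mul2
  c7: CDB Add1=-7; issue ADD r3<-Add1  regs: r0:-15,r1:16,r2:-7,r3:Add1,r4:Mul1,r5:Mul2
  c8: -  regs: r0:-15,r1:16,r2:-7,r3:Add1,r4:Mul1,r5:Mul2
  c9: -  regs: r0:-15,r1:16,r2:-7,r3:Add1,r4:Mul1,r5:Mul2
  c10: CDB Mul1=-120  regs: r0:-15,r1:16,r2:-7,r3:Add1,r4:-120,r5:Mul2
  c11: -  regs: r0:-15,r1:16,r2:-7,r3:Add1,r4:-120,r5:Mul2
  c12: CDB Add1=-240  regs: r0:-15,r1:16,r2:-7,r3:-240,r4:-120,r5:Mul2
  c13: CDB Add2=-112  regs: r0:-15,r1:16,r2:-7,r3:-240,r4:-120,r5:Mul2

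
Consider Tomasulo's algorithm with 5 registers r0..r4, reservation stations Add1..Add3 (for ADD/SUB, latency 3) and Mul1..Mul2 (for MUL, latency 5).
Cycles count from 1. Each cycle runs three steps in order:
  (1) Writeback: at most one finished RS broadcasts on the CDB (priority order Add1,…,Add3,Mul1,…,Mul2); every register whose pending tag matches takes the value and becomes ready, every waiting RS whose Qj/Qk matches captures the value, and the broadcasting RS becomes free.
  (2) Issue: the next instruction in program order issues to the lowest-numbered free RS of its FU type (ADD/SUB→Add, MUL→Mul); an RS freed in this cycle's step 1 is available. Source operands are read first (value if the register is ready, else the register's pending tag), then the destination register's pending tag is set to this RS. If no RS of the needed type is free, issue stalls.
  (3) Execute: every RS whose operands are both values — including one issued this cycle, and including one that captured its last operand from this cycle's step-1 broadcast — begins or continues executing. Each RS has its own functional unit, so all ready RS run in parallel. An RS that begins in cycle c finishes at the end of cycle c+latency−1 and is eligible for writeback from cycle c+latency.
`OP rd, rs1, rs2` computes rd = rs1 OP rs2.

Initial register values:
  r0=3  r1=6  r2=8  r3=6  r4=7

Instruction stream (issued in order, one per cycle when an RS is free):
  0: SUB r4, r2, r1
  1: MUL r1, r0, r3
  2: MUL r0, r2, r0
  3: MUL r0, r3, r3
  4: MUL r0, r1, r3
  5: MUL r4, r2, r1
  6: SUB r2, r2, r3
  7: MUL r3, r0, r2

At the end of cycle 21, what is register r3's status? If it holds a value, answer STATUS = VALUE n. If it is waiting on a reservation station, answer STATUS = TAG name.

cycle 1: issue SUB r4<-Add1 // r0:3,r1:6,r2:8,r3:6,r4:Add1
cycle 2: issue MUL r1<-Mul1 // r0:3,r1:Mul1,r2:8,r3:6,r4:Add1
cycle 3: issue MUL r0<-Mul2 // r0:Mul2,r1:Mul1,r2:8,r3:6,r4:Add1
cycle 4: CDB Add1=2; stall // r0:Mul2,r1:Mul1,r2:8,r3:6,r4:2
cycle 5: stall // r0:Mul2,r1:Mul1,r2:8,r3:6,r4:2
cycle 6: stall // r0:Mul2,r1:Mul1,r2:8,r3:6,r4:2
cycle 7: CDB Mul1=18; issue MUL r0<-Mul1 // r0:Mul1,r1:18,r2:8,r3:6,r4:2
cycle 8: CDB Mul2=24; issue MUL r0<-Mul2 // r0:Mul2,r1:18,r2:8,r3:6,r4:2
cycle 9: stall // r0:Mul2,r1:18,r2:8,r3:6,r4:2
cycle 10: stall // r0:Mul2,r1:18,r2:8,r3:6,r4:2
cycle 11: stall // r0:Mul2,r1:18,r2:8,r3:6,r4:2
cycle 12: CDB Mul1=36; issue MUL r4<-Mul1 // r0:Mul2,r1:18,r2:8,r3:6,r4:Mul1
cycle 13: CDB Mul2=108; issue SUB r2<-Add1 // r0:108,r1:18,r2:Add1,r3:6,r4:Mul1
cycle 14: issue MUL r3<-Mul2 // r0:108,r1:18,r2:Add1,r3:Mul2,r4:Mul1
cycle 15: - // r0:108,r1:18,r2:Add1,r3:Mul2,r4:Mul1
cycle 16: CDB Add1=2 // r0:108,r1:18,r2:2,r3:Mul2,r4:Mul1
cycle 17: CDB Mul1=144 // r0:108,r1:18,r2:2,r3:Mul2,r4:144
cycle 18: - // r0:108,r1:18,r2:2,r3:Mul2,r4:144
cycle 19: - // r0:108,r1:18,r2:2,r3:Mul2,r4:144
cycle 20: - // r0:108,r1:18,r2:2,r3:Mul2,r4:144
cycle 21: CDB Mul2=216 // r0:108,r1:18,r2:2,r3:216,r4:144

STATUS = VALUE 216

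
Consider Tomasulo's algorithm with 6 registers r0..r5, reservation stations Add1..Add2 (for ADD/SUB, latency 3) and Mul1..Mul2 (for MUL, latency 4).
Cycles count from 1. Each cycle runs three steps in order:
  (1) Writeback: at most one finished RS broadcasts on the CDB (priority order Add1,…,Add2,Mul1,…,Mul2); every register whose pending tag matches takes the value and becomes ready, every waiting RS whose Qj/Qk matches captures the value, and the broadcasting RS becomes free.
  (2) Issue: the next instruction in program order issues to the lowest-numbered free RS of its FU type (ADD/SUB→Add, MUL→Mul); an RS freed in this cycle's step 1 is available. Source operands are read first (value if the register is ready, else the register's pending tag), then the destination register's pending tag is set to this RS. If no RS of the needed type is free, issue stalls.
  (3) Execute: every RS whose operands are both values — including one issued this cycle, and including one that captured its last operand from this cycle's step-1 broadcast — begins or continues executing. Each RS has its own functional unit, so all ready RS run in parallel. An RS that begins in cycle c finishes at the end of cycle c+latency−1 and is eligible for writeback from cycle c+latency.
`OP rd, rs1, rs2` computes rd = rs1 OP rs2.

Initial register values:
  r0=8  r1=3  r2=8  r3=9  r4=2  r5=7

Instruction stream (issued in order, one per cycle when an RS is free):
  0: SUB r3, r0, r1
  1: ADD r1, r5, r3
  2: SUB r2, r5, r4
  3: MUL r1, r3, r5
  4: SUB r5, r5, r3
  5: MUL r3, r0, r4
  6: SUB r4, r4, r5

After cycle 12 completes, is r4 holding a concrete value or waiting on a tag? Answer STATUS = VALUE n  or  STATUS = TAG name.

STATUS = TAG Add2

c1: issue SUB r3<-Add1 | r0:8,r1:3,r2:8,r3:Add1,r4:2,r5:7
c2: issue ADD r1<-Add2 | r0:8,r1:Add2,r2:8,r3:Add1,r4:2,r5:7
c3: stall | r0:8,r1:Add2,r2:8,r3:Add1,r4:2,r5:7
c4: CDB Add1=5; issue SUB r2<-Add1 | r0:8,r1:Add2,r2:Add1,r3:5,r4:2,r5:7
c5: issue MUL r1<-Mul1 | r0:8,r1:Mul1,r2:Add1,r3:5,r4:2,r5:7
c6: stall | r0:8,r1:Mul1,r2:Add1,r3:5,r4:2,r5:7
c7: CDB Add1=5; issue SUB r5<-Add1 | r0:8,r1:Mul1,r2:5,r3:5,r4:2,r5:Add1
c8: CDB Add2=12; issue MUL r3<-Mul2 | r0:8,r1:Mul1,r2:5,r3:Mul2,r4:2,r5:Add1
c9: CDB Mul1=35; issue SUB r4<-Add2 | r0:8,r1:35,r2:5,r3:Mul2,r4:Add2,r5:Add1
c10: CDB Add1=2 | r0:8,r1:35,r2:5,r3:Mul2,r4:Add2,r5:2
c11: - | r0:8,r1:35,r2:5,r3:Mul2,r4:Add2,r5:2
c12: CDB Mul2=16 | r0:8,r1:35,r2:5,r3:16,r4:Add2,r5:2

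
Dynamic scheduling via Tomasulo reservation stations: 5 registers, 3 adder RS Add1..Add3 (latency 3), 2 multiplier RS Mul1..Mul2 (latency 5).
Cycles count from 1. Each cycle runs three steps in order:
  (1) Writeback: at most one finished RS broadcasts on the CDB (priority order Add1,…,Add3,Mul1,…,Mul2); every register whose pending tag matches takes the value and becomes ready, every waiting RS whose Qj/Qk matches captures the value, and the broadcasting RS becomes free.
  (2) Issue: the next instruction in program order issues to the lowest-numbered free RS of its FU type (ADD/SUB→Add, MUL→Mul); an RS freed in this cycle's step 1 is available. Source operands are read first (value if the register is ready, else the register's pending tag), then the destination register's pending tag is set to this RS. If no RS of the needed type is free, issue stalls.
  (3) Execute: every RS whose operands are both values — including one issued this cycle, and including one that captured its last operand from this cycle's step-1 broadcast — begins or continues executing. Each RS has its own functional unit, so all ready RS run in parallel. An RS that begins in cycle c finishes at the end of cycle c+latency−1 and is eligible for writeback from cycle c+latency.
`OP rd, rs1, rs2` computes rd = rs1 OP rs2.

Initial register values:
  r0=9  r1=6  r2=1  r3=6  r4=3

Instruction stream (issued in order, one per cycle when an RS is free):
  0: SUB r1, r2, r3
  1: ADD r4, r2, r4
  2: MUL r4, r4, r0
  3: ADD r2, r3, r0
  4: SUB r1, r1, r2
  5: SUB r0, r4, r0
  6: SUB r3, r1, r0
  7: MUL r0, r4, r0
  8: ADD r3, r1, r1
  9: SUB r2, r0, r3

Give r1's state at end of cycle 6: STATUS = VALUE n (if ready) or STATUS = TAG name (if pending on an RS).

STATUS = TAG Add2

  c1: issue SUB r1<-Add1  regs: r0:9,r1:Add1,r2:1,r3:6,r4:3
  c2: issue ADD r4<-Add2  regs: r0:9,r1:Add1,r2:1,r3:6,r4:Add2
  c3: issue MUL r4<-Mul1  regs: r0:9,r1:Add1,r2:1,r3:6,r4:Mul1
  c4: CDB Add1=-5; issue ADD r2<-Add1  regs: r0:9,r1:-5,r2:Add1,r3:6,r4:Mul1
  c5: CDB Add2=4; issue SUB r1<-Add2  regs: r0:9,r1:Add2,r2:Add1,r3:6,r4:Mul1
  c6: issue SUB r0<-Add3  regs: r0:Add3,r1:Add2,r2:Add1,r3:6,r4:Mul1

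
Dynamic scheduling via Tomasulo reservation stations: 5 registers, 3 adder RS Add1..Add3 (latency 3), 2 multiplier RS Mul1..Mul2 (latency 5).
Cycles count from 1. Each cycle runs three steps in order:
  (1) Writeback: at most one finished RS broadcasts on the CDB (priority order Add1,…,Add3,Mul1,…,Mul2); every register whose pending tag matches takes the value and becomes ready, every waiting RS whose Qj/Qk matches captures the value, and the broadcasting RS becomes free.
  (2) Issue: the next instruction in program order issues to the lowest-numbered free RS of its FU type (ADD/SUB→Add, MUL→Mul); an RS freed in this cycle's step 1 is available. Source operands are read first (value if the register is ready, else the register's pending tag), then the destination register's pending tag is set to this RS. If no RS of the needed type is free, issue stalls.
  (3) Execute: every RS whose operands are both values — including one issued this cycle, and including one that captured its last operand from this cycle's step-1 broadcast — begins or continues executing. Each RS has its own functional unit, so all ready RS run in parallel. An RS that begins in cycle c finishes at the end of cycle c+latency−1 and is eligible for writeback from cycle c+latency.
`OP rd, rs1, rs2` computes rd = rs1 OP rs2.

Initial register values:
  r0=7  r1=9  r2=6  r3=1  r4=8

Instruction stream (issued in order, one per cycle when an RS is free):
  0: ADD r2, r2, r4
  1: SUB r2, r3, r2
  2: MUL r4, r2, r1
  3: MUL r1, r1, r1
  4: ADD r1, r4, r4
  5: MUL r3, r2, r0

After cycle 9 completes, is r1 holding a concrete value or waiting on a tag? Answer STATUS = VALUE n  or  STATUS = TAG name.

STATUS = TAG Add1

cycle 1: issue ADD r2<-Add1 // r0:7,r1:9,r2:Add1,r3:1,r4:8
cycle 2: issue SUB r2<-Add2 // r0:7,r1:9,r2:Add2,r3:1,r4:8
cycle 3: issue MUL r4<-Mul1 // r0:7,r1:9,r2:Add2,r3:1,r4:Mul1
cycle 4: CDB Add1=14; issue MUL r1<-Mul2 // r0:7,r1:Mul2,r2:Add2,r3:1,r4:Mul1
cycle 5: issue ADD r1<-Add1 // r0:7,r1:Add1,r2:Add2,r3:1,r4:Mul1
cycle 6: stall // r0:7,r1:Add1,r2:Add2,r3:1,r4:Mul1
cycle 7: CDB Add2=-13; stall // r0:7,r1:Add1,r2:-13,r3:1,r4:Mul1
cycle 8: stall // r0:7,r1:Add1,r2:-13,r3:1,r4:Mul1
cycle 9: CDB Mul2=81; issue MUL r3<-Mul2 // r0:7,r1:Add1,r2:-13,r3:Mul2,r4:Mul1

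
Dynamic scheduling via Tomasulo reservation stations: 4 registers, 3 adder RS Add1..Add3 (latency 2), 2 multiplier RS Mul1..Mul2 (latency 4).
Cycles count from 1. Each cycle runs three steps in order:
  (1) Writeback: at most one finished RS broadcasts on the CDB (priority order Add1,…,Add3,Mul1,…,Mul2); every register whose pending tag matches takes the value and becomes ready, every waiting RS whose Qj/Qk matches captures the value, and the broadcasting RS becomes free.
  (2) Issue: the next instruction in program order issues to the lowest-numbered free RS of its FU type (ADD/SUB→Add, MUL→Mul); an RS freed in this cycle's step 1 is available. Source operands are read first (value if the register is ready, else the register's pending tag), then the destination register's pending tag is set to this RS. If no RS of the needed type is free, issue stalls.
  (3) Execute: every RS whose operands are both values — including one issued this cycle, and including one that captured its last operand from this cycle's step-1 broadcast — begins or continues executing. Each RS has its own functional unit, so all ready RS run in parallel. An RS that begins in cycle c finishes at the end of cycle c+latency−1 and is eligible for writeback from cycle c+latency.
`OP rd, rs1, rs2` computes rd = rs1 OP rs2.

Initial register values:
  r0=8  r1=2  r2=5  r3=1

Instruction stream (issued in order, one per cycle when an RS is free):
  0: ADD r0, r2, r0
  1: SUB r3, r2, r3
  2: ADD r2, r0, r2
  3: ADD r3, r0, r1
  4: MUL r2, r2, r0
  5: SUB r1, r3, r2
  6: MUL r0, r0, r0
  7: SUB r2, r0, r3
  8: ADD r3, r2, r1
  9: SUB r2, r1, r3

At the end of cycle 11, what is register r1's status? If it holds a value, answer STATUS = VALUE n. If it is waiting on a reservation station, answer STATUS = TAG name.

  c1: issue ADD r0<-Add1  regs: r0:Add1,r1:2,r2:5,r3:1
  c2: issue SUB r3<-Add2  regs: r0:Add1,r1:2,r2:5,r3:Add2
  c3: CDB Add1=13; issue ADD r2<-Add1  regs: r0:13,r1:2,r2:Add1,r3:Add2
  c4: CDB Add2=4; issue ADD r3<-Add2  regs: r0:13,r1:2,r2:Add1,r3:Add2
  c5: CDB Add1=18; issue MUL r2<-Mul1  regs: r0:13,r1:2,r2:Mul1,r3:Add2
  c6: CDB Add2=15; issue SUB r1<-Add1  regs: r0:13,r1:Add1,r2:Mul1,r3:15
  c7: issue MUL r0<-Mul2  regs: r0:Mul2,r1:Add1,r2:Mul1,r3:15
  c8: issue SUB r2<-Add2  regs: r0:Mul2,r1:Add1,r2:Add2,r3:15
  c9: CDB Mul1=234; issue ADD r3<-Add3  regs: r0:Mul2,r1:Add1,r2:Add2,r3:Add3
  c10: stall  regs: r0:Mul2,r1:Add1,r2:Add2,r3:Add3
  c11: CDB Add1=-219; issue SUB r2<-Add1  regs: r0:Mul2,r1:-219,r2:Add1,r3:Add3

STATUS = VALUE -219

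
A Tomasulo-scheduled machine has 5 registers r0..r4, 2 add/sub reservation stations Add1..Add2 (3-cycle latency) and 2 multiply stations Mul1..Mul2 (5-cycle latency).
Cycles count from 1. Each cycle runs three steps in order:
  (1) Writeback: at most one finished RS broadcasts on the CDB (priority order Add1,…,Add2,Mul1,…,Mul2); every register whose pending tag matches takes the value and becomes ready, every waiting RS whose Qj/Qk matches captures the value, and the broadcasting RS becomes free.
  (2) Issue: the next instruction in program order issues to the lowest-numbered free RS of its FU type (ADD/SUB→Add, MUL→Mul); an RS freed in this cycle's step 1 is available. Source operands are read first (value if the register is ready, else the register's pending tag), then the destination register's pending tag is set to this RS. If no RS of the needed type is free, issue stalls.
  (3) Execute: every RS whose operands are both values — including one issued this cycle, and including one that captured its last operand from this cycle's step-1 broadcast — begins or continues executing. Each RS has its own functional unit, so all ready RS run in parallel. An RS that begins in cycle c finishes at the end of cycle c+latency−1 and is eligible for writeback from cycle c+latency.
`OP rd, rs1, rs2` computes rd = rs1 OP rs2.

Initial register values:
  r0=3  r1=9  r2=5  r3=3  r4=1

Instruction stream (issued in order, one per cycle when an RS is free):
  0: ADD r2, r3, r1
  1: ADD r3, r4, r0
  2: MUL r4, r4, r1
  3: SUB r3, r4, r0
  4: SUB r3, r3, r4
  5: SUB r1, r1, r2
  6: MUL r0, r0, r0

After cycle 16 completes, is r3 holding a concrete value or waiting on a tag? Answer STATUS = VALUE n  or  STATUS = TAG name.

c1: issue ADD r2<-Add1 | r0:3,r1:9,r2:Add1,r3:3,r4:1
c2: issue ADD r3<-Add2 | r0:3,r1:9,r2:Add1,r3:Add2,r4:1
c3: issue MUL r4<-Mul1 | r0:3,r1:9,r2:Add1,r3:Add2,r4:Mul1
c4: CDB Add1=12; issue SUB r3<-Add1 | r0:3,r1:9,r2:12,r3:Add1,r4:Mul1
c5: CDB Add2=4; issue SUB r3<-Add2 | r0:3,r1:9,r2:12,r3:Add2,r4:Mul1
c6: stall | r0:3,r1:9,r2:12,r3:Add2,r4:Mul1
c7: stall | r0:3,r1:9,r2:12,r3:Add2,r4:Mul1
c8: CDB Mul1=9; stall | r0:3,r1:9,r2:12,r3:Add2,r4:9
c9: stall | r0:3,r1:9,r2:12,r3:Add2,r4:9
c10: stall | r0:3,r1:9,r2:12,r3:Add2,r4:9
c11: CDB Add1=6; issue SUB r1<-Add1 | r0:3,r1:Add1,r2:12,r3:Add2,r4:9
c12: issue MUL r0<-Mul1 | r0:Mul1,r1:Add1,r2:12,r3:Add2,r4:9
c13: - | r0:Mul1,r1:Add1,r2:12,r3:Add2,r4:9
c14: CDB Add1=-3 | r0:Mul1,r1:-3,r2:12,r3:Add2,r4:9
c15: CDB Add2=-3 | r0:Mul1,r1:-3,r2:12,r3:-3,r4:9
c16: - | r0:Mul1,r1:-3,r2:12,r3:-3,r4:9

STATUS = VALUE -3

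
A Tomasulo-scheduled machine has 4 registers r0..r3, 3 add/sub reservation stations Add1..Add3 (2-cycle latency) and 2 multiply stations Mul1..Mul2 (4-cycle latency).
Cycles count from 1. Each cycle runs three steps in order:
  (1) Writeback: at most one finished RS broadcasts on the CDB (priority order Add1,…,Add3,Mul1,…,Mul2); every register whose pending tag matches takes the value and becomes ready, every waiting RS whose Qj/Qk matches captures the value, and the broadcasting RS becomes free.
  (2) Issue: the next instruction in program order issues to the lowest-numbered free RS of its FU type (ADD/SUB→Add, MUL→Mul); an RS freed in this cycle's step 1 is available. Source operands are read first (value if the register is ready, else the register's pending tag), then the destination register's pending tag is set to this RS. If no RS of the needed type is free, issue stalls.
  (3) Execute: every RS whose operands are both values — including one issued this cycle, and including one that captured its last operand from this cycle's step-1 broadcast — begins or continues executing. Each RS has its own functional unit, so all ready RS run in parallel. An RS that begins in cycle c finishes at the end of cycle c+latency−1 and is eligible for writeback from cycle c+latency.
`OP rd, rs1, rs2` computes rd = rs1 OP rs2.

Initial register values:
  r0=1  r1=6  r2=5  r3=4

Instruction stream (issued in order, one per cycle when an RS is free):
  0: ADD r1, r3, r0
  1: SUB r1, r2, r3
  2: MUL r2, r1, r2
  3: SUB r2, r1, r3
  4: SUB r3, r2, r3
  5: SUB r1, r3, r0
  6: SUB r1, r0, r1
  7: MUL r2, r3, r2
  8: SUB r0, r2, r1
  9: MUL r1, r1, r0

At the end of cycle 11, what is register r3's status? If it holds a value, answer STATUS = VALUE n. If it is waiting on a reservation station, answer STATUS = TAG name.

  c1: issue ADD r1<-Add1  regs: r0:1,r1:Add1,r2:5,r3:4
  c2: issue SUB r1<-Add2  regs: r0:1,r1:Add2,r2:5,r3:4
  c3: CDB Add1=5; issue MUL r2<-Mul1  regs: r0:1,r1:Add2,r2:Mul1,r3:4
  c4: CDB Add2=1; issue SUB r2<-Add1  regs: r0:1,r1:1,r2:Add1,r3:4
  c5: issue SUB r3<-Add2  regs: r0:1,r1:1,r2:Add1,r3:Add2
  c6: CDB Add1=-3; issue SUB r1<-Add1  regs: r0:1,r1:Add1,r2:-3,r3:Add2
  c7: issue SUB r1<-Add3  regs: r0:1,r1:Add3,r2:-3,r3:Add2
  c8: CDB Add2=-7; issue MUL r2<-Mul2  regs: r0:1,r1:Add3,r2:Mul2,r3:-7
  c9: CDB Mul1=5; issue SUB r0<-Add2  regs: r0:Add2,r1:Add3,r2:Mul2,r3:-7
  c10: CDB Add1=-8; issue MUL r1<-Mul1  regs: r0:Add2,r1:Mul1,r2:Mul2,r3:-7
  c11: -  regs: r0:Add2,r1:Mul1,r2:Mul2,r3:-7

STATUS = VALUE -7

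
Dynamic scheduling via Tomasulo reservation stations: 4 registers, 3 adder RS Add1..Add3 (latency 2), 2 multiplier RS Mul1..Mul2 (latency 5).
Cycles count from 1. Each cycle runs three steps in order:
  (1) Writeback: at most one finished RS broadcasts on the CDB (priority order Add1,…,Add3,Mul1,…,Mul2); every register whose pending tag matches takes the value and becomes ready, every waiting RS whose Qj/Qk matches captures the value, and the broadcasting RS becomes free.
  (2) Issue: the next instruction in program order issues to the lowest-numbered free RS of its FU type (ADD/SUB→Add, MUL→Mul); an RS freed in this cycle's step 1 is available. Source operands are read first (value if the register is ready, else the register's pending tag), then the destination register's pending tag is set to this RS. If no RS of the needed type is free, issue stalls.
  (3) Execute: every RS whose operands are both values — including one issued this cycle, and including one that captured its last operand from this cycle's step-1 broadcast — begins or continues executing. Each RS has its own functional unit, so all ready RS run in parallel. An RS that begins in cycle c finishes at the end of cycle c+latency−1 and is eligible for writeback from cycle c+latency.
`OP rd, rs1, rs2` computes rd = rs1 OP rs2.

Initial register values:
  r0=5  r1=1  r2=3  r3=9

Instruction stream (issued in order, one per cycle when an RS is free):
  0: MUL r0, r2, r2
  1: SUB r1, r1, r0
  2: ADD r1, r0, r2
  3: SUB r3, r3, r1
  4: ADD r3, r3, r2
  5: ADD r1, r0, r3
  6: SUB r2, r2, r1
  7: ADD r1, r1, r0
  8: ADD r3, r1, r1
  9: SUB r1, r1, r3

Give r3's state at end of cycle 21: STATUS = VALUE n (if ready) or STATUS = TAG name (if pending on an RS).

c1: issue MUL r0<-Mul1 | r0:Mul1,r1:1,r2:3,r3:9
c2: issue SUB r1<-Add1 | r0:Mul1,r1:Add1,r2:3,r3:9
c3: issue ADD r1<-Add2 | r0:Mul1,r1:Add2,r2:3,r3:9
c4: issue SUB r3<-Add3 | r0:Mul1,r1:Add2,r2:3,r3:Add3
c5: stall | r0:Mul1,r1:Add2,r2:3,r3:Add3
c6: CDB Mul1=9; stall | r0:9,r1:Add2,r2:3,r3:Add3
c7: stall | r0:9,r1:Add2,r2:3,r3:Add3
c8: CDB Add1=-8; issue ADD r3<-Add1 | r0:9,r1:Add2,r2:3,r3:Add1
c9: CDB Add2=12; issue ADD r1<-Add2 | r0:9,r1:Add2,r2:3,r3:Add1
c10: stall | r0:9,r1:Add2,r2:3,r3:Add1
c11: CDB Add3=-3; issue SUB r2<-Add3 | r0:9,r1:Add2,r2:Add3,r3:Add1
c12: stall | r0:9,r1:Add2,r2:Add3,r3:Add1
c13: CDB Add1=0; issue ADD r1<-Add1 | r0:9,r1:Add1,r2:Add3,r3:0
c14: stall | r0:9,r1:Add1,r2:Add3,r3:0
c15: CDB Add2=9; issue ADD r3<-Add2 | r0:9,r1:Add1,r2:Add3,r3:Add2
c16: stall | r0:9,r1:Add1,r2:Add3,r3:Add2
c17: CDB Add1=18; issue SUB r1<-Add1 | r0:9,r1:Add1,r2:Add3,r3:Add2
c18: CDB Add3=-6 | r0:9,r1:Add1,r2:-6,r3:Add2
c19: CDB Add2=36 | r0:9,r1:Add1,r2:-6,r3:36
c20: - | r0:9,r1:Add1,r2:-6,r3:36
c21: CDB Add1=-18 | r0:9,r1:-18,r2:-6,r3:36

STATUS = VALUE 36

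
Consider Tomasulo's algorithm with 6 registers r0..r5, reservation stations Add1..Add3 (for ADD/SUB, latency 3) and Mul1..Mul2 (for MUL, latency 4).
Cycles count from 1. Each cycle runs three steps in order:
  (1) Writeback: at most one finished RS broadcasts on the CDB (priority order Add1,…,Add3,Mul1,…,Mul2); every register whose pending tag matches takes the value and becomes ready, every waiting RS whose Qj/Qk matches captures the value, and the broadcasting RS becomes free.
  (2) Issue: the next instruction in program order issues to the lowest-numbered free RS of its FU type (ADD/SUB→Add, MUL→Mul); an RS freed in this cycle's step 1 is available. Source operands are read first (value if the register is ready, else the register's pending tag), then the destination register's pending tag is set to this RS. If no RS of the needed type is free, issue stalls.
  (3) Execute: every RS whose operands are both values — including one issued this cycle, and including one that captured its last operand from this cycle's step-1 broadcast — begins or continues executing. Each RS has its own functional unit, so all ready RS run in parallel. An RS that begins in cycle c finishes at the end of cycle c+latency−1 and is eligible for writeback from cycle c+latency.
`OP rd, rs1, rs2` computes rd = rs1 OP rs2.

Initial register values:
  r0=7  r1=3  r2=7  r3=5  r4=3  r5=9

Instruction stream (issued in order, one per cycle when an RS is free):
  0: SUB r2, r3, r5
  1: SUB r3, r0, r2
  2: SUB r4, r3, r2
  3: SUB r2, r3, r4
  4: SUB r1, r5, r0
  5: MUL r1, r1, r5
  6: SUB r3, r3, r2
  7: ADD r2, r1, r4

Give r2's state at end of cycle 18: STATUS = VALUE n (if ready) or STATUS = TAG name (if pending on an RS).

cycle 1: issue SUB r2<-Add1 // r0:7,r1:3,r2:Add1,r3:5,r4:3,r5:9
cycle 2: issue SUB r3<-Add2 // r0:7,r1:3,r2:Add1,r3:Add2,r4:3,r5:9
cycle 3: issue SUB r4<-Add3 // r0:7,r1:3,r2:Add1,r3:Add2,r4:Add3,r5:9
cycle 4: CDB Add1=-4; issue SUB r2<-Add1 // r0:7,r1:3,r2:Add1,r3:Add2,r4:Add3,r5:9
cycle 5: stall // r0:7,r1:3,r2:Add1,r3:Add2,r4:Add3,r5:9
cycle 6: stall // r0:7,r1:3,r2:Add1,r3:Add2,r4:Add3,r5:9
cycle 7: CDB Add2=11; issue SUB r1<-Add2 // r0:7,r1:Add2,r2:Add1,r3:11,r4:Add3,r5:9
cycle 8: issue MUL r1<-Mul1 // r0:7,r1:Mul1,r2:Add1,r3:11,r4:Add3,r5:9
cycle 9: stall // r0:7,r1:Mul1,r2:Add1,r3:11,r4:Add3,r5:9
cycle 10: CDB Add2=2; issue SUB r3<-Add2 // r0:7,r1:Mul1,r2:Add1,r3:Add2,r4:Add3,r5:9
cycle 11: CDB Add3=15; issue ADD r2<-Add3 // r0:7,r1:Mul1,r2:Add3,r3:Add2,r4:15,r5:9
cycle 12: - // r0:7,r1:Mul1,r2:Add3,r3:Add2,r4:15,r5:9
cycle 13: - // r0:7,r1:Mul1,r2:Add3,r3:Add2,r4:15,r5:9
cycle 14: CDB Add1=-4 // r0:7,r1:Mul1,r2:Add3,r3:Add2,r4:15,r5:9
cycle 15: CDB Mul1=18 // r0:7,r1:18,r2:Add3,r3:Add2,r4:15,r5:9
cycle 16: - // r0:7,r1:18,r2:Add3,r3:Add2,r4:15,r5:9
cycle 17: CDB Add2=15 // r0:7,r1:18,r2:Add3,r3:15,r4:15,r5:9
cycle 18: CDB Add3=33 // r0:7,r1:18,r2:33,r3:15,r4:15,r5:9

STATUS = VALUE 33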